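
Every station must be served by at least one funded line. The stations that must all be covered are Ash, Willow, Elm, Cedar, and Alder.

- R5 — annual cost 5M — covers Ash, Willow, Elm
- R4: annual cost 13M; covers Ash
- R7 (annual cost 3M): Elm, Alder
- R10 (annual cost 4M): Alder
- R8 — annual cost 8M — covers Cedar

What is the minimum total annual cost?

Choose R5, R7, and R8: together they cover Ash, Willow, Elm, Cedar, Alder — every station.
Total annual cost: 5 + 3 + 8 = 16.
No cover costs less than 16.

16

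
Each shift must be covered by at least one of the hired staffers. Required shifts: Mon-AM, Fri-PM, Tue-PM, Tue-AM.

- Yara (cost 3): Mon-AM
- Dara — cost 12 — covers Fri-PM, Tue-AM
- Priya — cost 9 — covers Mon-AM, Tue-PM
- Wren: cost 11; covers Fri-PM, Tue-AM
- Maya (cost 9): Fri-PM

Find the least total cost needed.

20

This is an integer covering problem.
Choose Priya and Wren: together they cover Mon-AM, Fri-PM, Tue-PM, Tue-AM — every shift.
Total cost: 9 + 11 = 20.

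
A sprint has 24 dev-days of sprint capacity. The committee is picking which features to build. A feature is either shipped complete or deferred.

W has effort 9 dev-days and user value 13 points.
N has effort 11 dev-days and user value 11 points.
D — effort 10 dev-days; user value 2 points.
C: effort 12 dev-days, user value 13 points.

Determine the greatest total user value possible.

26

Allowing fractional choices, the relaxed optimum would be about 29.0, but features are indivisible.
W + N: effort 9 + 11 = 20 ≤ 24, user value 13 + 11 = 24.
W + C: effort 9 + 12 = 21 ≤ 24, user value 13 + 13 = 26.
N + C: effort 11 + 12 = 23 ≤ 24, user value 11 + 13 = 24.
Best is W and C with total user value 26.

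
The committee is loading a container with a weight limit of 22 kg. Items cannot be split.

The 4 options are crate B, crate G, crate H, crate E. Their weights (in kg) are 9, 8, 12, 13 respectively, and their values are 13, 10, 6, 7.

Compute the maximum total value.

Allowing fractional choices, the relaxed optimum would be about 25.7, but items are indivisible.
crate B + crate G: weight 9 + 8 = 17 ≤ 22, value 13 + 10 = 23.
crate B + crate E: weight 9 + 13 = 22 ≤ 22, value 13 + 7 = 20.
Best is crate B and crate G with total value 23.

23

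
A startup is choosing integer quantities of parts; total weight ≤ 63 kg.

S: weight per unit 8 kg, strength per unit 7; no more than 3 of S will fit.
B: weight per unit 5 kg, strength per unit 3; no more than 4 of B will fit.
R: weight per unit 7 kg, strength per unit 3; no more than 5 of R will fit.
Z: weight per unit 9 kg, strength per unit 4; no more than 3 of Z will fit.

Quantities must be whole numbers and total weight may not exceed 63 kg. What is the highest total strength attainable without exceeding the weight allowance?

41

3×S, 4×B, and 2×Z: weight 62 ≤ 63, strength 3·7 + 4·3 + 2·4 = 41.
3×S, 3×B, 2×R, and 1×Z: weight 62 ≤ 63, strength 3·7 + 3·3 + 2·3 + 1·4 = 40.
Best is 41.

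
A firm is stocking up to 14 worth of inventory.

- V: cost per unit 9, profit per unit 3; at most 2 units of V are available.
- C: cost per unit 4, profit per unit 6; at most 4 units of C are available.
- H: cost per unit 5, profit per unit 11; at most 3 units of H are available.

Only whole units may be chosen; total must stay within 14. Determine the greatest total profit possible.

1×C and 2×H: cost 14 ≤ 14, profit 1·6 + 2·11 = 28.
2×C and 1×H: cost 13 ≤ 14, profit 2·6 + 1·11 = 23.
Best is 28.

28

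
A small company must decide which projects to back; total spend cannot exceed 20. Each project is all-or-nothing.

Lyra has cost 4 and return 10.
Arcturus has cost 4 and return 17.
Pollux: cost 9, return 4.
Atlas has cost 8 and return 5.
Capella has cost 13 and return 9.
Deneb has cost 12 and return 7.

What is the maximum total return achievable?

34

Take Lyra, Arcturus, and Deneb: cost 4 + 4 + 12 = 20 ≤ 20, return 10 + 17 + 7 = 34.
No other feasible combination does better.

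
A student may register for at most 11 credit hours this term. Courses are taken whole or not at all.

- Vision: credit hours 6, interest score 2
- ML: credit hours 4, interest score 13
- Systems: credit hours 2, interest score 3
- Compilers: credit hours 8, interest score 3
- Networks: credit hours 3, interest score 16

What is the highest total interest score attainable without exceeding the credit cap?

32

ML + Systems + Networks: credit hours 4 + 2 + 3 = 9 ≤ 11, interest score 13 + 3 + 16 = 32.
ML + Networks: credit hours 4 + 3 = 7 ≤ 11, interest score 13 + 16 = 29.
Best is ML, Systems, and Networks with total interest score 32.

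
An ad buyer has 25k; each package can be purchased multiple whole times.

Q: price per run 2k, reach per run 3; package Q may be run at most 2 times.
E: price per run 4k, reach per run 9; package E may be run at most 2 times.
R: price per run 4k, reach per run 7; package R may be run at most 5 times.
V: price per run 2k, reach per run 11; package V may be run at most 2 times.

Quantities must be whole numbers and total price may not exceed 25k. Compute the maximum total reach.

61

V has the best ratio (11/2); taking only V gives at most 2×11 = 22 (stopped by the supply cap of 2).
Mixing does better — 2×E, 3×R, and 2×V: price 24 ≤ 25, reach 2·9 + 3·7 + 2·11 = 61.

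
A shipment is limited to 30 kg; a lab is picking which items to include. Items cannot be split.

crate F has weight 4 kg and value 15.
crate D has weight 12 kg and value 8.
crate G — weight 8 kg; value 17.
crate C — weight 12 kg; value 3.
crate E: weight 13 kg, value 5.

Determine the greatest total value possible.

Allowing fractional choices, the relaxed optimum would be about 42.3, but items are indivisible.
crate F + crate D + crate G: weight 4 + 12 + 8 = 24 ≤ 30, value 15 + 8 + 17 = 40.
crate F + crate G + crate C: weight 4 + 8 + 12 = 24 ≤ 30, value 15 + 17 + 3 = 35.
crate F + crate G + crate E: weight 4 + 8 + 13 = 25 ≤ 30, value 15 + 17 + 5 = 37.
Best is crate F, crate D, and crate G with total value 40.

40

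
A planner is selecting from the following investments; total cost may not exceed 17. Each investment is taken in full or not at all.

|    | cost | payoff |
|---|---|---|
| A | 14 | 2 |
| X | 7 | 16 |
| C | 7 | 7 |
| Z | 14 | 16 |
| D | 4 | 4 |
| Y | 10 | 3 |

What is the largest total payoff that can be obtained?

X + C: cost 7 + 7 = 14 ≤ 17, payoff 16 + 7 = 23.
X + D: cost 7 + 4 = 11 ≤ 17, payoff 16 + 4 = 20.
X + Y: cost 7 + 10 = 17 ≤ 17, payoff 16 + 3 = 19.
Best is X and C with total payoff 23.

23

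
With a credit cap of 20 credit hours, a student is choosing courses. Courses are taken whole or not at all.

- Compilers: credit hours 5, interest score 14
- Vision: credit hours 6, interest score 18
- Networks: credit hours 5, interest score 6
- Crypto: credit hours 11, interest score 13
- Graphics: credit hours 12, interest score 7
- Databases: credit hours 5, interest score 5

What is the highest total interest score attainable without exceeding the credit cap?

Allowing fractional choices, the relaxed optimum would be about 42.7, but courses are indivisible.
Compilers + Vision + Databases: credit hours 5 + 6 + 5 = 16 ≤ 20, interest score 14 + 18 + 5 = 37.
Compilers + Vision: credit hours 5 + 6 = 11 ≤ 20, interest score 14 + 18 = 32.
Compilers + Vision + Networks: credit hours 5 + 6 + 5 = 16 ≤ 20, interest score 14 + 18 + 6 = 38.
Best is Compilers, Vision, and Networks with total interest score 38.

38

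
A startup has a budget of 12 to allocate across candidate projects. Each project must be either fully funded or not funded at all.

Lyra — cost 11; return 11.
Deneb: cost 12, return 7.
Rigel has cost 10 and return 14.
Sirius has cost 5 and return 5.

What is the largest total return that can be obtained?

14

Take Rigel: cost 10 ≤ 12, return 14.
No other feasible combination does better.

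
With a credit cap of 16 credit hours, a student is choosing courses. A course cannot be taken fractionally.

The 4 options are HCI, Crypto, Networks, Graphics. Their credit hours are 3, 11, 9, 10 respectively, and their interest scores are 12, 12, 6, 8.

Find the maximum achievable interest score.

24

Allowing fractional choices, the relaxed optimum would be about 25.6, but courses are indivisible.
HCI + Crypto: credit hours 3 + 11 = 14 ≤ 16, interest score 12 + 12 = 24.
HCI + Graphics: credit hours 3 + 10 = 13 ≤ 16, interest score 12 + 8 = 20.
HCI + Networks: credit hours 3 + 9 = 12 ≤ 16, interest score 12 + 6 = 18.
Best is HCI and Crypto with total interest score 24.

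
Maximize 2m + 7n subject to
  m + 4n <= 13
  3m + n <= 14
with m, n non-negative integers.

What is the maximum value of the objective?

The continuous relaxation peaks at (3.91, 2.27) with value 23.73; rounding to a feasible lattice point costs some objective.
(m,n)=(1,3): 1·1+4·3=13≤13, 3·1+1·3=6≤14, objective 23.
(m,n)=(4,2): 1·4+4·2=12≤13, 3·4+1·2=14≤14, objective 22.
The best lattice point is (1,3), giving 23.

23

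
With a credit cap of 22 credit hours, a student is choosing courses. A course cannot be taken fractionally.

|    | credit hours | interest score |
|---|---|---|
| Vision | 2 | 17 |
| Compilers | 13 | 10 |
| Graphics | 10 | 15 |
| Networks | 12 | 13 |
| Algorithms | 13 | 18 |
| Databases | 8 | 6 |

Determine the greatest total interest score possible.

38

Allowing fractional choices, the relaxed optimum would be about 45.8, but courses are indivisible.
Vision + Networks + Databases: credit hours 2 + 12 + 8 = 22 ≤ 22, interest score 17 + 13 + 6 = 36.
Vision + Graphics + Databases: credit hours 2 + 10 + 8 = 20 ≤ 22, interest score 17 + 15 + 6 = 38.
Best is Vision, Graphics, and Databases with total interest score 38.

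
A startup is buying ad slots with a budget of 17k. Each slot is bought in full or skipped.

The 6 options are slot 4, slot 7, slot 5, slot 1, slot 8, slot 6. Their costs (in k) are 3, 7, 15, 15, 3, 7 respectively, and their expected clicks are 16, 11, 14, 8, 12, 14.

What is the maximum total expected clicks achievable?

42

Allowing fractional choices, the relaxed optimum would be about 48.3, but ad slots are indivisible.
slot 4 + slot 7 + slot 6: cost 3 + 7 + 7 = 17 ≤ 17, expected clicks 16 + 11 + 14 = 41.
slot 4 + slot 8 + slot 6: cost 3 + 3 + 7 = 13 ≤ 17, expected clicks 16 + 12 + 14 = 42.
slot 4 + slot 7 + slot 8: cost 3 + 7 + 3 = 13 ≤ 17, expected clicks 16 + 11 + 12 = 39.
Best is slot 4, slot 8, and slot 6 with total expected clicks 42.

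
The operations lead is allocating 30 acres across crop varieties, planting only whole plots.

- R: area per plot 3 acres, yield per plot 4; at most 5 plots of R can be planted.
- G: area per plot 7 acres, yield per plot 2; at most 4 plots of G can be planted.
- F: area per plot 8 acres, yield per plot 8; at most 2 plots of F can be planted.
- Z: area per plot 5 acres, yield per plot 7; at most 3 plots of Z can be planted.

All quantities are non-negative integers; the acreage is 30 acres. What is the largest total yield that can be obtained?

41

Z has the best ratio (7/5); taking only Z gives at most 3×7 = 21 (stopped by the supply cap of 3).
Mixing does better — 5×R and 3×Z: area 30 ≤ 30, yield 5·4 + 3·7 = 41.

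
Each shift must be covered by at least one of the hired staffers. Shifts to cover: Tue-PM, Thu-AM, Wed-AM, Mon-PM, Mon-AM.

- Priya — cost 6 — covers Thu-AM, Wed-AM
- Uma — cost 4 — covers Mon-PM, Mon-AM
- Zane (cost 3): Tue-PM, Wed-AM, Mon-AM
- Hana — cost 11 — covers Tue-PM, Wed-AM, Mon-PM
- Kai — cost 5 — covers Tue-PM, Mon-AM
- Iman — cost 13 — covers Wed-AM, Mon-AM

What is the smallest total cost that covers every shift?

This is a weighted set-cover instance.
Choose Priya, Uma, and Zane: together they cover Tue-PM, Thu-AM, Wed-AM, Mon-PM, Mon-AM — every shift.
Total cost: 6 + 4 + 3 = 13.
No cover costs less than 13.

13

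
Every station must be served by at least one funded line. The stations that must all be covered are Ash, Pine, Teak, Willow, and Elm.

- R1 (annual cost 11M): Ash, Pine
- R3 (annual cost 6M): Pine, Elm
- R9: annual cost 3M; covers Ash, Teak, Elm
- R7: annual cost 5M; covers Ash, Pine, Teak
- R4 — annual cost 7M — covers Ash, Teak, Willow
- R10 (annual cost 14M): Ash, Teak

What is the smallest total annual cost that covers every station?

Choose R3 and R4: together they cover Ash, Pine, Teak, Willow, Elm — every station.
Total annual cost: 6 + 7 = 13.

13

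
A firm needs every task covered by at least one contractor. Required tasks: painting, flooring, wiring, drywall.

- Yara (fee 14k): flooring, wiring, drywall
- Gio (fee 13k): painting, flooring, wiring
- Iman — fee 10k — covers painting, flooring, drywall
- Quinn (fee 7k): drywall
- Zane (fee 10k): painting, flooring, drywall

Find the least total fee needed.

The greedy cost-per-new-task heuristic would pick Iman and Gio for 23, but a cheaper cover exists.
Choose Gio and Quinn: together they cover painting, flooring, wiring, drywall — every task.
Total fee: 13 + 7 = 20.
No cover costs less than 20.

20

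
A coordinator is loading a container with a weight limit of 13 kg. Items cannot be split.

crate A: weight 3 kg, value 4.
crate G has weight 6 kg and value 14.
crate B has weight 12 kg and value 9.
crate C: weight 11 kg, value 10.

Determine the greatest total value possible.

This is an integer program with binary decision variables.
crate G: weight 6 ≤ 13, value 14.
crate C: weight 11 ≤ 13, value 10.
crate A + crate G: weight 3 + 6 = 9 ≤ 13, value 4 + 14 = 18.
Best is crate A and crate G with total value 18.

18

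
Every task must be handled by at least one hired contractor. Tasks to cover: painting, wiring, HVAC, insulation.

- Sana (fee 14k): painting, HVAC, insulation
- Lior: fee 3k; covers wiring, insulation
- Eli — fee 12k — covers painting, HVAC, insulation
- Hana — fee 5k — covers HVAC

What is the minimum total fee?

15

The greedy cost-per-new-task heuristic would pick Lior, Hana, and Eli for 20, but a cheaper cover exists.
Choose Lior and Eli: together they cover painting, wiring, HVAC, insulation — every task.
Total fee: 3 + 12 = 15.
No cover costs less than 15.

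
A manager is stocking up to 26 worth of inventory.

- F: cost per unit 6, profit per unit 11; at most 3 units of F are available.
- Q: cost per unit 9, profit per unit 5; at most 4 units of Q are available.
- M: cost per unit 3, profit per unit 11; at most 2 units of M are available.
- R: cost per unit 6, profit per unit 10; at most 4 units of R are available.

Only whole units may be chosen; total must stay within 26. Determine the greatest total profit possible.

This is a bounded integer knapsack.
Take 3×F and 2×M: cost 24 ≤ 26, profit 3·11 + 2·11 = 55.
M has the best ratio (11/3) and is taken to its limit of 2; remaining capacity is filled optimally with the others.

55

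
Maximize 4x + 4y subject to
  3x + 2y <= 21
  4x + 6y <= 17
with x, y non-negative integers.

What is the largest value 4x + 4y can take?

16

Relaxing integrality, the LP optimum is 17.00 at (x,y) = (4.25, 0), which is not an integer point.
(x,y)=(4,0): 3·4+2·0=12≤21, 4·4+6·0=16≤17, objective 16.
(x,y)=(3,0): 3·3+2·0=9≤21, 4·3+6·0=12≤17, objective 12.
No feasible integer point exceeds 16.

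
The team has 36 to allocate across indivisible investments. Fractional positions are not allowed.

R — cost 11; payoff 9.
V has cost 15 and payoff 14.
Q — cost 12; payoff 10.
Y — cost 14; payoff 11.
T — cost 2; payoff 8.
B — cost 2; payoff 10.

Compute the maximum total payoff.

43

This is a 0-1 knapsack instance.
Allowing fractional choices, the relaxed optimum would be about 46.1, but investments are indivisible.
V + Q + T + B: cost 15 + 12 + 2 + 2 = 31 ≤ 36, payoff 14 + 10 + 8 + 10 = 42.
R + V + T + B: cost 11 + 15 + 2 + 2 = 30 ≤ 36, payoff 9 + 14 + 8 + 10 = 41.
V + Y + T + B: cost 15 + 14 + 2 + 2 = 33 ≤ 36, payoff 14 + 11 + 8 + 10 = 43.
Best is V, Y, T, and B with total payoff 43.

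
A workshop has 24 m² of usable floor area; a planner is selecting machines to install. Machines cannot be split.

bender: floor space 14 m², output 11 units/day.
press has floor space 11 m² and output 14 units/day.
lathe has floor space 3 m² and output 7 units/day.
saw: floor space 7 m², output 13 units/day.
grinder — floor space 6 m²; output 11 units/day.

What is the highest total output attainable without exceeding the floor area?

38

Allowing fractional choices, the relaxed optimum would be about 41.2, but machines are indivisible.
press + saw + grinder: floor space 11 + 7 + 6 = 24 ≤ 24, output 14 + 13 + 11 = 38.
press + lathe + grinder: floor space 11 + 3 + 6 = 20 ≤ 24, output 14 + 7 + 11 = 32.
press + lathe + saw: floor space 11 + 3 + 7 = 21 ≤ 24, output 14 + 7 + 13 = 34.
Best is press, saw, and grinder with total output 38.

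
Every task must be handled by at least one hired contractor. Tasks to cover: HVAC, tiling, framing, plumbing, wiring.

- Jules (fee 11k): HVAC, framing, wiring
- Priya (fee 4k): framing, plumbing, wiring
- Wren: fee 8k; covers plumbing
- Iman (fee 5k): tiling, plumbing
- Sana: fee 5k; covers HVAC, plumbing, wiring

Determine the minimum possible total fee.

14

Choose Priya, Iman, and Sana: together they cover HVAC, tiling, framing, plumbing, wiring — every task.
Total fee: 4 + 5 + 5 = 14.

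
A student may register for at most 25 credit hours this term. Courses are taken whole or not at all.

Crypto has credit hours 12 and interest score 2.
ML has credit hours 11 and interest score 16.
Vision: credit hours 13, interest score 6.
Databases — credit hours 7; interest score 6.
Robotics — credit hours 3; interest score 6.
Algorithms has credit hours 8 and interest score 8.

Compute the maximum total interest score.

30

ML + Robotics + Algorithms: credit hours 11 + 3 + 8 = 22 ≤ 25, interest score 16 + 6 + 8 = 30.
ML + Algorithms: credit hours 11 + 8 = 19 ≤ 25, interest score 16 + 8 = 24.
ML + Databases + Robotics: credit hours 11 + 7 + 3 = 21 ≤ 25, interest score 16 + 6 + 6 = 28.
Best is ML, Robotics, and Algorithms with total interest score 30.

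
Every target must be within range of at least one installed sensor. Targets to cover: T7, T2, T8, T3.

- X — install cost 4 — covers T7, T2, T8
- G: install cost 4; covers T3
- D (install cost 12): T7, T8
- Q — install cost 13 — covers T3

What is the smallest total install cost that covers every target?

8

Choose X and G: together they cover T7, T2, T8, T3 — every target.
Total install cost: 4 + 4 = 8.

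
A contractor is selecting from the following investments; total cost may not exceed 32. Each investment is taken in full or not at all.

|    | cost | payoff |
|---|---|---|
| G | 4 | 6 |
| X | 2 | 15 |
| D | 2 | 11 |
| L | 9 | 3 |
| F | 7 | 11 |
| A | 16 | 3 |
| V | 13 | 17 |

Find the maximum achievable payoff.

G + X + D + F + V: cost 4 + 2 + 2 + 7 + 13 = 28 ≤ 32, payoff 6 + 15 + 11 + 11 + 17 = 60.
G + X + D + L + V: cost 4 + 2 + 2 + 9 + 13 = 30 ≤ 32, payoff 6 + 15 + 11 + 3 + 17 = 52.
X + D + F + V: cost 2 + 2 + 7 + 13 = 24 ≤ 32, payoff 15 + 11 + 11 + 17 = 54.
Best is G, X, D, F, and V with total payoff 60.

60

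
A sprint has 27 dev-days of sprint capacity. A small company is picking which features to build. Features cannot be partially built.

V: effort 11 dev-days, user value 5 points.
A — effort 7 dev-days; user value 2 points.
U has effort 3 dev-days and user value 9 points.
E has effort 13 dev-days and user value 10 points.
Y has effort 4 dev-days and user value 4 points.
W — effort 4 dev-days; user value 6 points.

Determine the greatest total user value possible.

29

This is a 0-1 knapsack instance.
Take U, E, Y, and W: effort 3 + 13 + 4 + 4 = 24 ≤ 27, user value 9 + 10 + 4 + 6 = 29.
No other feasible combination does better.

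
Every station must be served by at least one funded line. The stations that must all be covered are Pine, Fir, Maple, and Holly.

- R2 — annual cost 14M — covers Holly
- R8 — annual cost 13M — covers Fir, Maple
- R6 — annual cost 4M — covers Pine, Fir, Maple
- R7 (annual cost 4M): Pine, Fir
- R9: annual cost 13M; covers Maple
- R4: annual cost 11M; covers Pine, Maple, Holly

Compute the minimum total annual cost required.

Choose R6 and R4: together they cover Pine, Fir, Maple, Holly — every station.
Total annual cost: 4 + 11 = 15.

15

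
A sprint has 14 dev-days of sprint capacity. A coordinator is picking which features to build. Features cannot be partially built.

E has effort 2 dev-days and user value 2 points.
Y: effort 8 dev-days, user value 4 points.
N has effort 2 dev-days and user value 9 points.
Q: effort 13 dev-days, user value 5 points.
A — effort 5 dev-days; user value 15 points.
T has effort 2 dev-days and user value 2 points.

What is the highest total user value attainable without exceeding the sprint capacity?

28

E + N + A: effort 2 + 2 + 5 = 9 ≤ 14, user value 2 + 9 + 15 = 26.
N + A + T: effort 2 + 5 + 2 = 9 ≤ 14, user value 9 + 15 + 2 = 26.
E + N + A + T: effort 2 + 2 + 5 + 2 = 11 ≤ 14, user value 2 + 9 + 15 + 2 = 28.
Best is E, N, A, and T with total user value 28.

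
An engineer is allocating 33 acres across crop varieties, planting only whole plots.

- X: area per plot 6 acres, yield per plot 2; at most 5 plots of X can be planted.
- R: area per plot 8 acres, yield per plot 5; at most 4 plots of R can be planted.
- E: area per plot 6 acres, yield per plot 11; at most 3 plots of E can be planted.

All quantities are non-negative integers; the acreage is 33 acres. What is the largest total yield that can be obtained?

1×R and 3×E: area 26 ≤ 33, yield 1·5 + 3·11 = 38.
1×X, 1×R, and 3×E: area 32 ≤ 33, yield 1·2 + 1·5 + 3·11 = 40.
Best is 40.

40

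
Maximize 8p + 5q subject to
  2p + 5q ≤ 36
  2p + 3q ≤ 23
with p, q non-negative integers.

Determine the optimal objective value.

88

(p,q)=(11,0) is feasible, giving 88.
(p,q)=(10,1) is feasible, giving 85.
(p,q)=(10,0) is feasible, giving 80.
Maximum is 88 at (p,q)=(11,0).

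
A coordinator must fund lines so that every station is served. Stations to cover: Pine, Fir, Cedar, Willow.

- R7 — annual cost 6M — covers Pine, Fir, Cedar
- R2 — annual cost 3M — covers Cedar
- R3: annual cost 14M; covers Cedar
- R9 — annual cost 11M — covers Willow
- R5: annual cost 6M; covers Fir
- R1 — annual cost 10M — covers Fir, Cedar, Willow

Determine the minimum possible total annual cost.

16

Choose R7 and R1: together they cover Pine, Fir, Cedar, Willow — every station.
Total annual cost: 6 + 10 = 16.
No cover costs less than 16.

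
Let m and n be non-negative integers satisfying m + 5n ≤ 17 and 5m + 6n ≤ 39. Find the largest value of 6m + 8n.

46

(m,n)=(5,2) is feasible, giving 46.
(m,n)=(6,1) is feasible, giving 44.
(m,n)=(4,2) is feasible, giving 40.
(m,n)=(5,1) is feasible, giving 38.
The best lattice point is (5,2), giving 46.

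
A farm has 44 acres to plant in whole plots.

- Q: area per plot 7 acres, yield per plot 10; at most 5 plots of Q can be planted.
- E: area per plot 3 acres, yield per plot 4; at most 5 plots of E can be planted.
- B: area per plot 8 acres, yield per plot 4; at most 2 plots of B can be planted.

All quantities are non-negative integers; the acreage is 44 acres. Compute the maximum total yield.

Take 5×Q and 3×E: area 44 ≤ 44, yield 5·10 + 3·4 = 62.
Q has the best ratio (10/7) and is taken to its limit of 5; remaining capacity is filled optimally with the others.

62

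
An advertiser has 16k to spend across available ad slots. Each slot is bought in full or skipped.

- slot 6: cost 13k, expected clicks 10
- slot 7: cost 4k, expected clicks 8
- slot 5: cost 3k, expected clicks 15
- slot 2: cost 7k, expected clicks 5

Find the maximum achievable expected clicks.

slot 6 + slot 5: cost 13 + 3 = 16 ≤ 16, expected clicks 10 + 15 = 25.
slot 7 + slot 5: cost 4 + 3 = 7 ≤ 16, expected clicks 8 + 15 = 23.
slot 7 + slot 5 + slot 2: cost 4 + 3 + 7 = 14 ≤ 16, expected clicks 8 + 15 + 5 = 28.
Best is slot 7, slot 5, and slot 2 with total expected clicks 28.

28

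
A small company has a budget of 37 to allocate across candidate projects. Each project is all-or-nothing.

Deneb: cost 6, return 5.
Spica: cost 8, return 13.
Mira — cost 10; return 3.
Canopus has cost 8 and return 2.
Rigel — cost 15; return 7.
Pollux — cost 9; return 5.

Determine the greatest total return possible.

27

Deneb + Spica + Canopus + Rigel: cost 6 + 8 + 8 + 15 = 37 ≤ 37, return 5 + 13 + 2 + 7 = 27.
Deneb + Spica + Rigel: cost 6 + 8 + 15 = 29 ≤ 37, return 5 + 13 + 7 = 25.
Deneb + Spica + Mira + Pollux: cost 6 + 8 + 10 + 9 = 33 ≤ 37, return 5 + 13 + 3 + 5 = 26.
Best is Deneb, Spica, Canopus, and Rigel with total return 27.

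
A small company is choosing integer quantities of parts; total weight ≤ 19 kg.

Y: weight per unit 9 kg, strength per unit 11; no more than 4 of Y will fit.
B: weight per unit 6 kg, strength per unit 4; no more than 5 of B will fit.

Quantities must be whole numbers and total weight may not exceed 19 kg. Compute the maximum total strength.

22

2×Y: weight 18 ≤ 19, strength 2·11 = 22.
1×Y and 1×B: weight 15 ≤ 19, strength 1·11 + 1·4 = 15.
Best is 22.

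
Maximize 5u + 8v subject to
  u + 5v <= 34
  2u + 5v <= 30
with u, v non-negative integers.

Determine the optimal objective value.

75

(u,v)=(15,0): 1·15+5·0=15≤34, 2·15+5·0=30≤30, objective 75.
(u,v)=(14,0): 1·14+5·0=14≤34, 2·14+5·0=28≤30, objective 70.
Maximum is 75 at (u,v)=(15,0).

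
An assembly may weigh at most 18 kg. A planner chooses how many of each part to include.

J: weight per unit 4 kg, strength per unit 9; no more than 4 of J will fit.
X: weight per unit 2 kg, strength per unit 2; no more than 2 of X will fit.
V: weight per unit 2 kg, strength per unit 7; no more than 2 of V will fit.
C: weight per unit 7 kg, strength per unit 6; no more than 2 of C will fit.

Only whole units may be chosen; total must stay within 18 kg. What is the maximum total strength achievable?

43

V has the best ratio (7/2); taking only V gives at most 2×7 = 14 (stopped by the supply cap of 2).
Mixing does better — 3×J, 1×X, and 2×V: weight 18 ≤ 18, strength 3·9 + 1·2 + 2·7 = 43.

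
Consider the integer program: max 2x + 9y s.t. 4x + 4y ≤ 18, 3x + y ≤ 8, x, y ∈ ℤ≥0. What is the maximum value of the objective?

36

(x,y)=(0,4) is feasible, giving 36.
(x,y)=(1,3) is feasible, giving 29.
(x,y)=(0,3) is feasible, giving 27.
The best lattice point is (0,4), giving 36.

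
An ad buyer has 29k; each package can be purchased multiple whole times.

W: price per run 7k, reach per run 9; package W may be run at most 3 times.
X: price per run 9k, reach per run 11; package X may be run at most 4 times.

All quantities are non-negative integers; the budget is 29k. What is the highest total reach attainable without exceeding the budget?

33

Take 3×X: price 27 ≤ 29, reach 3·11 = 33.
No other integer combination yields more.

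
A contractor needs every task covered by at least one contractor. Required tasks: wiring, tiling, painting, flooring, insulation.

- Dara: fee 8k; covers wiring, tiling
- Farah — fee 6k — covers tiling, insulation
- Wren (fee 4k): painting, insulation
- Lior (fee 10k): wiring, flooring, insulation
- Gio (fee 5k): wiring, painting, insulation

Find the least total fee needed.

20

Choose Farah, Wren, and Lior: together they cover wiring, tiling, painting, flooring, insulation — every task.
Total fee: 6 + 4 + 10 = 20.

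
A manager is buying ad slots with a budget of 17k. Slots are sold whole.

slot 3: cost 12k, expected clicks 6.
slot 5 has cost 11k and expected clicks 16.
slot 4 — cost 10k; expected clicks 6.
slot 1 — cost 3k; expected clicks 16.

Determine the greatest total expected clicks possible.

32

This is an integer program with binary decision variables.
Take slot 5 and slot 1: cost 11 + 3 = 14 ≤ 17, expected clicks 16 + 16 = 32.
No other feasible combination does better.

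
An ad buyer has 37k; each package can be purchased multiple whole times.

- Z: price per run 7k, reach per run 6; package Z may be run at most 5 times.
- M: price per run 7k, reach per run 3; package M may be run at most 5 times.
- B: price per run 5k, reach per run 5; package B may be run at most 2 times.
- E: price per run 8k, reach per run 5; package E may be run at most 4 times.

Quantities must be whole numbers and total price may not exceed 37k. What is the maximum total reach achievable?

This is a bounded integer knapsack.
B has the best ratio (5/5); taking only B gives at most 2×5 = 10 (stopped by the supply cap of 2).
Mixing does better — 5×Z: price 35 ≤ 37, reach 5·6 = 30.

30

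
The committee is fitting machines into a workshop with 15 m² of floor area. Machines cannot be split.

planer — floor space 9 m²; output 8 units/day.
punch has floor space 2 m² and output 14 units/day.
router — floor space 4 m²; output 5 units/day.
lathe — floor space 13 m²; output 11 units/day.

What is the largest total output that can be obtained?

This is a 0-1 knapsack instance.
punch + lathe: floor space 2 + 13 = 15 ≤ 15, output 14 + 11 = 25.
planer + punch + router: floor space 9 + 2 + 4 = 15 ≤ 15, output 8 + 14 + 5 = 27.
planer + punch: floor space 9 + 2 = 11 ≤ 15, output 8 + 14 = 22.
Best is planer, punch, and router with total output 27.

27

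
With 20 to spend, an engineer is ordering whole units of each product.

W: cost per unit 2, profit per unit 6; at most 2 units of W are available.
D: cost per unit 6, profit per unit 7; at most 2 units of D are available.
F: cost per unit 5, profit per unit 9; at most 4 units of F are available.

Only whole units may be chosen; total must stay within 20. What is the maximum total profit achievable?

39

2×W and 3×F: cost 19 ≤ 20, profit 2·6 + 3·9 = 39.
2×W, 1×D, and 2×F: cost 20 ≤ 20, profit 2·6 + 1·7 + 2·9 = 37.
Best is 39.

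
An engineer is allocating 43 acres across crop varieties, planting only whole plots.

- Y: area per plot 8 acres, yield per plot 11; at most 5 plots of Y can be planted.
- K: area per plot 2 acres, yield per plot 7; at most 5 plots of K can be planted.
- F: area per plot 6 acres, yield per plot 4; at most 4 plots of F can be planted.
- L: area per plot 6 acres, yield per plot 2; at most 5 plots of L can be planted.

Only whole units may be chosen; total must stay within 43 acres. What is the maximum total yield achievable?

79

Take 4×Y and 5×K: area 42 ≤ 43, yield 4·11 + 5·7 = 79.
K has the best ratio (7/2) and is taken to its limit of 5; remaining capacity is filled optimally with the others.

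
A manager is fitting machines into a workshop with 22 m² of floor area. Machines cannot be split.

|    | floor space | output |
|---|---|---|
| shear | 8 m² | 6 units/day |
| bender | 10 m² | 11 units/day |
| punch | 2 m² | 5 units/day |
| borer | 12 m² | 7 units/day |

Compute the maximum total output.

Take shear, bender, and punch: floor space 8 + 10 + 2 = 20 ≤ 22, output 6 + 11 + 5 = 22.
No other feasible combination does better.

22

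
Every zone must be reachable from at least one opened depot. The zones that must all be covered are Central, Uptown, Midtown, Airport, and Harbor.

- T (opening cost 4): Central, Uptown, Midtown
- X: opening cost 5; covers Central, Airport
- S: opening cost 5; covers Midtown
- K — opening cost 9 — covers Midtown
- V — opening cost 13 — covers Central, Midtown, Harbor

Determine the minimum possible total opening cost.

Choose T, X, and V: together they cover Central, Uptown, Midtown, Airport, Harbor — every zone.
Total opening cost: 4 + 5 + 13 = 22.
No cover costs less than 22.

22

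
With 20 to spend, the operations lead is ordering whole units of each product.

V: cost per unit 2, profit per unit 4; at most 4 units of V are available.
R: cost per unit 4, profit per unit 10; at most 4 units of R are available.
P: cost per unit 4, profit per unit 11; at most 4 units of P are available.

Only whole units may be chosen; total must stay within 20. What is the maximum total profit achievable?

P has the best ratio (11/4); taking only P gives at most 4×11 = 44 (stopped by the supply cap of 4).
Mixing does better — 1×R and 4×P: cost 20 ≤ 20, profit 1·10 + 4·11 = 54.

54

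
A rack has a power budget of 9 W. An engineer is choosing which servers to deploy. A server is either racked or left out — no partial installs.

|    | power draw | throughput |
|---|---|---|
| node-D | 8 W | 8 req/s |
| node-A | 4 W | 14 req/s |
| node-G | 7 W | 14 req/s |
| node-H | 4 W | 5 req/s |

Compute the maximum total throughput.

19

Allowing fractional choices, the relaxed optimum would be about 24.0, but servers are indivisible.
node-A + node-H: power draw 4 + 4 = 8 ≤ 9, throughput 14 + 5 = 19.
node-A: power draw 4 ≤ 9, throughput 14.
node-G: power draw 7 ≤ 9, throughput 14.
Best is node-A and node-H with total throughput 19.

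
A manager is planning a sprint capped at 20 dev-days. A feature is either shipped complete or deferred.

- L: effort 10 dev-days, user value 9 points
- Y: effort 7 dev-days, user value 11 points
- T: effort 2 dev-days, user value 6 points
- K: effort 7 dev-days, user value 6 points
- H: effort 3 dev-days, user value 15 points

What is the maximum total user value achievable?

38

Treat it as a binary knapsack problem.
Allowing fractional choices, the relaxed optimum would be about 39.2, but features are indivisible.
Y + T + H: effort 7 + 2 + 3 = 12 ≤ 20, user value 11 + 6 + 15 = 32.
L + Y + H: effort 10 + 7 + 3 = 20 ≤ 20, user value 9 + 11 + 15 = 35.
Y + T + K + H: effort 7 + 2 + 7 + 3 = 19 ≤ 20, user value 11 + 6 + 6 + 15 = 38.
Best is Y, T, K, and H with total user value 38.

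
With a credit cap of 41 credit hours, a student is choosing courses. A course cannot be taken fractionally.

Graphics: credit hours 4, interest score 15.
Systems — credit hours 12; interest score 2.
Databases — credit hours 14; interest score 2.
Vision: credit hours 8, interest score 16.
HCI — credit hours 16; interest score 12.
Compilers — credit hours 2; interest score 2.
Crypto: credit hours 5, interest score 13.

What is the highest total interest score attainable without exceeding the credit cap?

58

This is a 0-1 knapsack instance.
Graphics + Vision + HCI + Crypto: credit hours 4 + 8 + 16 + 5 = 33 ≤ 41, interest score 15 + 16 + 12 + 13 = 56.
Graphics + Vision + HCI + Compilers + Crypto: credit hours 4 + 8 + 16 + 2 + 5 = 35 ≤ 41, interest score 15 + 16 + 12 + 2 + 13 = 58.
Graphics + Systems + Vision + Compilers + Crypto: credit hours 4 + 12 + 8 + 2 + 5 = 31 ≤ 41, interest score 15 + 2 + 16 + 2 + 13 = 48.
Best is Graphics, Vision, HCI, Compilers, and Crypto with total interest score 58.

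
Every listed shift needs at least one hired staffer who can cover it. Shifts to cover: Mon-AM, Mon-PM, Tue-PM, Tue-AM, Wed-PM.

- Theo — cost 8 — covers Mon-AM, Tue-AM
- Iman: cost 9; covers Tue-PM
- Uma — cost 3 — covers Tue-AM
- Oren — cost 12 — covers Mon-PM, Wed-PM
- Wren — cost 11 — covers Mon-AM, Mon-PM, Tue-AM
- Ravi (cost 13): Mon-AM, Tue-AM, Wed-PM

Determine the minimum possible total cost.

29

This is an integer covering problem.
The greedy cost-per-new-shift heuristic would pick Uma, Wren, Iman, and Oren for 35, but a cheaper cover exists.
Choose Theo, Iman, and Oren: together they cover Mon-AM, Mon-PM, Tue-PM, Tue-AM, Wed-PM — every shift.
Total cost: 8 + 9 + 12 = 29.
No cover costs less than 29.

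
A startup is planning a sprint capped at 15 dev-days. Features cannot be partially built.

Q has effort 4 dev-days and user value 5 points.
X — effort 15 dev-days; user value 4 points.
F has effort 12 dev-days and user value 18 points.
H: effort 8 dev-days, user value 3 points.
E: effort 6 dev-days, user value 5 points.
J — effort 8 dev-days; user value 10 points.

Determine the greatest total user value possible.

Allowing fractional choices, the relaxed optimum would be about 21.8, but features are indivisible.
Q + J: effort 4 + 8 = 12 ≤ 15, user value 5 + 10 = 15.
F: effort 12 ≤ 15, user value 18.
Best is F with total user value 18.

18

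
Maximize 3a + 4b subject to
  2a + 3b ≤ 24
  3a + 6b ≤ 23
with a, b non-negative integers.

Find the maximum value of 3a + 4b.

21

The continuous relaxation peaks at (7.67, 0) with value 23.00; rounding to a feasible lattice point costs some objective.
(a,b)=(7,0): 2·7+3·0=14≤24, 3·7+6·0=21≤23, objective 21.
(a,b)=(6,0): 2·6+3·0=12≤24, 3·6+6·0=18≤23, objective 18.
Maximum is 21 at (a,b)=(7,0).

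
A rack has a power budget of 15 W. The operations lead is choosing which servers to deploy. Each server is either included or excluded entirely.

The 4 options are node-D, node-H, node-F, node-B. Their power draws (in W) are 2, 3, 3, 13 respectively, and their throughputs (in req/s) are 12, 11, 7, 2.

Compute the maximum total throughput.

30

Take node-D, node-H, and node-F: power draw 2 + 3 + 3 = 8 ≤ 15, throughput 12 + 11 + 7 = 30.
No other feasible combination does better.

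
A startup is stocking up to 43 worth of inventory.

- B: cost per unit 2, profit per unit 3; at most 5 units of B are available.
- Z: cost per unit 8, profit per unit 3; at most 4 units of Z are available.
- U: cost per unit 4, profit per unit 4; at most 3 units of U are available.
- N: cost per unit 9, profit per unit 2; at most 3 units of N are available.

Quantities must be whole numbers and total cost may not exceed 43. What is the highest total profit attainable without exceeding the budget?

This is a bounded integer knapsack.
B has the best ratio (3/2); taking only B gives at most 5×3 = 15 (stopped by the supply cap of 5).
Mixing does better — 5×B, 2×Z, and 3×U: cost 38 ≤ 43, profit 5·3 + 2·3 + 3·4 = 33.

33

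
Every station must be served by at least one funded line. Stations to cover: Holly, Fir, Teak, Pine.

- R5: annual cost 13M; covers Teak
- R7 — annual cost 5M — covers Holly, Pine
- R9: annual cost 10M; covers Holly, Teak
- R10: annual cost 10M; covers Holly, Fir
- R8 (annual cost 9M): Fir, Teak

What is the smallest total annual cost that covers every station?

14

Choose R7 and R8: together they cover Holly, Fir, Teak, Pine — every station.
Total annual cost: 5 + 9 = 14.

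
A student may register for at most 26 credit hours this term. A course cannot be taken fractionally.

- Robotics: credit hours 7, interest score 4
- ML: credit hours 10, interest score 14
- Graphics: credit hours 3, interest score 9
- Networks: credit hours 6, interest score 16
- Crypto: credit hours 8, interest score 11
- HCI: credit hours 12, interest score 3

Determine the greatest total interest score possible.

43

Robotics + ML + Graphics + Networks: credit hours 7 + 10 + 3 + 6 = 26 ≤ 26, interest score 4 + 14 + 9 + 16 = 43.
ML + Networks + Crypto: credit hours 10 + 6 + 8 = 24 ≤ 26, interest score 14 + 16 + 11 = 41.
Best is Robotics, ML, Graphics, and Networks with total interest score 43.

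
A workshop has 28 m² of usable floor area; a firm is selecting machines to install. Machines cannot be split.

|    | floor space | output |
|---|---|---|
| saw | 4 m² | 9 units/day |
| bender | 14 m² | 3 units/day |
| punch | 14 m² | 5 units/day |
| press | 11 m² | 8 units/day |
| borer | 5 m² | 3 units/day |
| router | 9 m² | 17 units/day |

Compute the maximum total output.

34

This is an integer program with binary decision variables.
Take saw, press, and router: floor space 4 + 11 + 9 = 24 ≤ 28, output 9 + 8 + 17 = 34.
No other feasible combination does better.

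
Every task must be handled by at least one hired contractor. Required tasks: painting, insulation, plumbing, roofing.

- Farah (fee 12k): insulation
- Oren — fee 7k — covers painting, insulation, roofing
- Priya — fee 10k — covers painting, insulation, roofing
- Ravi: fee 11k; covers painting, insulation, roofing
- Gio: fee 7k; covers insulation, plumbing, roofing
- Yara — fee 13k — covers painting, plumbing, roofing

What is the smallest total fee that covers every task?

Choose Oren and Gio: together they cover painting, insulation, plumbing, roofing — every task.
Total fee: 7 + 7 = 14.
No cover costs less than 14.

14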